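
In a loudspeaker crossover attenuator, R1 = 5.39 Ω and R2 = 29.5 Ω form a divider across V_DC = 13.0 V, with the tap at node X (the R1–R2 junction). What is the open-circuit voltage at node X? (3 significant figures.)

V_th is the unloaded tap voltage: V_DC · R2/(R1+R2) = 13.0 × 0.8455 = 10.99 V.

V_th ≈ 11.0 V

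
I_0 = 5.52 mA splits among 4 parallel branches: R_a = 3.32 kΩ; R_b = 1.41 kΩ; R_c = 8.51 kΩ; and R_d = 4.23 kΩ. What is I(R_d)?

ΣG = 1/3.32 + 1/1.41 + 1/8.51 + 1/4.23 = 1.364.
R_d takes the fraction G_k/ΣG = 0.2364/1.364 = 0.1733, so I = 5.52 × 0.1733 = 0.9565 mA.

I ≈ 0.956 mA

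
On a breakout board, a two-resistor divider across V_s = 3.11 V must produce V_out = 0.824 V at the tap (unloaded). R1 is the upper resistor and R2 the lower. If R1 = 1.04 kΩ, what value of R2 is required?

The divider ratio is R2/(R1+R2) = 0.824/3.11 = 0.2650.
Rearranging, R2 = R1·k/(1−k) = 1.04 × 0.3605 = 0.3749 kΩ.

R2 ≈ 0.375 kΩ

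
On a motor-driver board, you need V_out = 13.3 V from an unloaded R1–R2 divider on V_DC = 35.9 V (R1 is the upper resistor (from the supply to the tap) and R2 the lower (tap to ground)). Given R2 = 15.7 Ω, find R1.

The divider ratio is R2/(R1+R2) = 13.3/35.9 = 0.3705.
Rearranging, R1 = R2·(1−k)/k = 15.7 × 1.699 = 26.68 Ω.

R1 ≈ 26.7 Ω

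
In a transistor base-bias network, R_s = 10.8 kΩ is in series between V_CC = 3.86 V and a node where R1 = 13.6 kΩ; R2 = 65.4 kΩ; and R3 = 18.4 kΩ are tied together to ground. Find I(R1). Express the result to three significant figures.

Parallel bank: R_p = 1/(1/13.6 + 1/65.4 + 1/18.4) = 6.985 kΩ.
Node voltage V_A = V_CC · R_p/(R_s + R_p) = 3.86 × 0.3927 = 1.516 V.
Branch current I = V_A/R1 = 1.516/13.6 = 0.1115 mA.

I ≈ 0.111 mA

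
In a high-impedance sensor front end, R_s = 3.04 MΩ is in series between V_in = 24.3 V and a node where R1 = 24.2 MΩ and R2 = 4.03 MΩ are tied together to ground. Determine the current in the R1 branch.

I ≈ 0.534 µA

Parallel bank: R_p = 1/(1/24.2 + 1/4.03) = 3.455 MΩ.
V_A = 24.3 × 3.455/6.495 = 12.93 V.
Branch current I = V_A/R1 = 12.93/24.2 = 0.5341 µA.
(Check via current divider: I_total = 3.742 µA; share G_k/ΣG = 0.1428 → same result.)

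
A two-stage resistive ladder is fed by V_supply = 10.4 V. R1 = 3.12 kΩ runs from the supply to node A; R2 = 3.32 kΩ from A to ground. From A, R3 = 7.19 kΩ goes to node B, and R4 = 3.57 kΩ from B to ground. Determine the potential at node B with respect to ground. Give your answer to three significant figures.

Looking into the second stage from A: R3 + R4 = 10.76 kΩ appears in parallel with R2.
R2 ‖ (R3+R4) = 2.537 kΩ.
First divider: V_A = V_supply · 2.537/(3.12 + 2.537) = 4.664 V.
Stage 2 is unloaded, so V_B = V_A · R4/(R3+R4) = 4.664 × 3.57/10.76 = 1.548 V.

V_B ≈ 1.55 V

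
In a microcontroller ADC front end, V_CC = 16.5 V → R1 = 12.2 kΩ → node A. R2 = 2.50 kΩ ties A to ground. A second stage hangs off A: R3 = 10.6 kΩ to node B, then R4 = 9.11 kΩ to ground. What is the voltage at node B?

V_B ≈ 1.17 V

The second stage (R3 + R4 = 19.71 kΩ) loads node A in parallel with R2.
R2 ‖ (R3+R4) = 2.219 kΩ.
So V_A = 16.5 × 0.1539 = 2.539 V.
Then the unloaded second divider: V_B = V_A × R4/(R3+R4) = 2.539 × 0.4622 = 1.173 V.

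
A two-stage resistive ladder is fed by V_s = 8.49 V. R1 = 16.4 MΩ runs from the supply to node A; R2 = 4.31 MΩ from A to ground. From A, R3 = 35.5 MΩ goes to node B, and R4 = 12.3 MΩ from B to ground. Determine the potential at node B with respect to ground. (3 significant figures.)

V_B ≈ 0.424 V

Node A sees R2 in parallel with the series input of stage 2, R3 + R4 = 47.80 MΩ.
Effective lower resistance at A: R2 ‖ 47.80 = 3.954 MΩ.
V_A = 8.49 × 3.954/(16.4 + 3.954) = 1.649 V.
Stage 2 is unloaded, so V_B = V_A · R4/(R3+R4) = 1.649 × 12.3/47.80 = 0.4244 V.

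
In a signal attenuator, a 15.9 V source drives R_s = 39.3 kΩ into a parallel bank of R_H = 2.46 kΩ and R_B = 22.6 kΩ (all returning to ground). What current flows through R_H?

Equivalent of the parallel group: R_p = 2.219 kΩ.
V_A by voltage divider: V_A = 15.9 × 2.219/(39.3 + 2.219) = 0.8496 V.
Branch current I = V_A/R_H = 0.8496/2.46 = 0.3454 mA.

I ≈ 0.345 mA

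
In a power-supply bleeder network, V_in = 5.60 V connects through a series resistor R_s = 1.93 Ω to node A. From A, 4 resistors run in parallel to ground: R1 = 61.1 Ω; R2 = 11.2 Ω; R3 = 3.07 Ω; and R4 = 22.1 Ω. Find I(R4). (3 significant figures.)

Parallel bank: R_p = 1/(1/61.1 + 1/11.2 + 1/3.07 + 1/22.1) = 2.098 Ω.
V_A by voltage divider: V_A = 5.60 × 2.098/(1.93 + 2.098) = 2.917 V.
Branch current I = V_A/R4 = 2.917/22.1 = 0.1320 A.
(Check via current divider: I_total = 1.390 A; share G_k/ΣG = 0.09493 → same result.)

I ≈ 0.132 A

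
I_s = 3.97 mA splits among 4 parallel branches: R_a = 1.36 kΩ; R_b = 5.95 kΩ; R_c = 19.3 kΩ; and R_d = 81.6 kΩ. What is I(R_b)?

I ≈ 0.690 mA

Conductances: ΣG = 1/1.36 + 1/5.95 + 1/19.3 + 1/81.6 = 0.9674 (1/kΩ).
R_b takes the fraction G_k/ΣG = 0.1681/0.9674 = 0.1737, so I = 3.97 × 0.1737 = 0.6897 mA.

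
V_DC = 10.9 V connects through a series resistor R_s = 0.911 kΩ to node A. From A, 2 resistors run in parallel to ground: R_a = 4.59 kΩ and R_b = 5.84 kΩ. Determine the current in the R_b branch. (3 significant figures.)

Combine the parallel branches: R_p = (1/4.59 + 1/5.84)⁻¹ = 2.570 kΩ.
Node voltage V_A = V_DC · R_p/(R_s + R_p) = 10.9 × 0.7383 = 8.047 V.
I(R_b) = V_A / R_b = 8.047/5.84 = 1.378 mA.

I ≈ 1.38 mA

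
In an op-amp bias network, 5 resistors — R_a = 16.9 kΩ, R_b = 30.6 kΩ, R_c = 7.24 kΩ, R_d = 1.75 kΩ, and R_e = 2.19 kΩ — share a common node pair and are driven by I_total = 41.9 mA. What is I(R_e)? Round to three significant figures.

I ≈ 15.2 mA

ΣG = 1/16.9 + 1/30.6 + 1/7.24 + 1/1.75 + 1/2.19 = 1.258.
By the current-divider rule, I = I_total · G_k/ΣG = 41.9 × 0.3630 = 15.21 mA.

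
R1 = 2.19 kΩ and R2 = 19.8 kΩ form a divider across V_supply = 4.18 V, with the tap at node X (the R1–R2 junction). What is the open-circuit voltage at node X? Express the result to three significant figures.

Open-circuit (no load on X): V_th = V_supply · R2/(R1 + R2) = 4.18 × 19.8/(2.190 + 19.8) = 3.764 V.

V_th ≈ 3.76 V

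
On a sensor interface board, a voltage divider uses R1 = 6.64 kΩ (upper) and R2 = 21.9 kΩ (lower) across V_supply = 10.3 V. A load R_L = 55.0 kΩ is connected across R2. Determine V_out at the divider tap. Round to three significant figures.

V_out ≈ 7.23 V

First combine the lower leg with the load: R2 ‖ R_L = 15.66 kΩ.
Now apply the divider: V_out = 10.3 × 0.7023 = 7.234 V.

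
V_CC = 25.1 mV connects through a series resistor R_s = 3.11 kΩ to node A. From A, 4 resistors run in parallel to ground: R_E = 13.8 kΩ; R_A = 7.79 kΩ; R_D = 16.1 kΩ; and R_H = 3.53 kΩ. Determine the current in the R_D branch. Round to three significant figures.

Equivalent of the parallel group: R_p = 1.831 kΩ.
V_A = 25.1 × 1.831/4.941 = 9.301 mV.
I(R_D) = V_A / R_D = 9.301/16.1 = 0.5777 µA.

I ≈ 0.578 µA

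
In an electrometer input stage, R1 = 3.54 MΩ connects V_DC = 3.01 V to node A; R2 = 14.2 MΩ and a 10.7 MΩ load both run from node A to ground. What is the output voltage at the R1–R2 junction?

V_out ≈ 1.90 V

R2 ‖ R_L = (14.2 × 10.7)/(14.2 + 10.7) = 6.102 MΩ.
Then V_out = V_DC · R2'/(R1 + R2') = 3.01 × 6.102/9.642 = 1.905 V.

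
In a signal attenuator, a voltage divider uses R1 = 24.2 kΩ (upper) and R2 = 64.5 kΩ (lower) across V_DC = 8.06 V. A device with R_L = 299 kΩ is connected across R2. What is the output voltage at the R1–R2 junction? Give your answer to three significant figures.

V_out ≈ 5.54 V

The load sits in parallel with R2, giving an effective lower resistance R2' = R2·R_L/(R2+R_L) = 53.06 kΩ.
Voltage divider with the loaded lower leg: V_out = 8.06 × 53.06/(24.2 + 53.06) = 8.06 × 0.6868 = 5.535 V.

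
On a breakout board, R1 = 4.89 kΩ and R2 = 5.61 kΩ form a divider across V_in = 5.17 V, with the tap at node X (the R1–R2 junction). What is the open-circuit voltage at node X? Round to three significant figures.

With X open, the divider is unloaded: V_th = 5.17 × 5.61/10.50 = 2.762 V.

V_th ≈ 2.76 V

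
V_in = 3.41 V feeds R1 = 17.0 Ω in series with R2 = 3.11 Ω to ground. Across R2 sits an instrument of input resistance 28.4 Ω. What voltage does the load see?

The load sits in parallel with R2, giving an effective lower resistance R2' = R2·R_L/(R2+R_L) = 2.803 Ω.
Voltage divider with the loaded lower leg: V_out = 3.41 × 2.803/(17.0 + 2.803) = 3.41 × 0.1415 = 0.4827 V.

V_out ≈ 0.483 V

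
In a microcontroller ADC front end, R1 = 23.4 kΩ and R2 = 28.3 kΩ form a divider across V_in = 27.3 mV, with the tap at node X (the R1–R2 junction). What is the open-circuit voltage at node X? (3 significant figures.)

With X open, the divider is unloaded: V_th = 27.3 × 28.3/51.70 = 14.94 mV.

V_th ≈ 14.9 mV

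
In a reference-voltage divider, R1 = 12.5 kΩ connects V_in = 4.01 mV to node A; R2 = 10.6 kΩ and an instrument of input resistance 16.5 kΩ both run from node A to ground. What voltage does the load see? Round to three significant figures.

First combine the lower leg with the load: R2 ‖ R_L = 6.454 kΩ.
Then V_out = V_in · R2'/(R1 + R2') = 4.01 × 6.454/18.95 = 1.365 mV.

V_out ≈ 1.37 mV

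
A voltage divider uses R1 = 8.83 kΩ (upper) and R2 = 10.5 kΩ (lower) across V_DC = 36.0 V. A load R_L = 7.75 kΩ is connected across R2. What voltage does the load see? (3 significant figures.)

The load sits in parallel with R2, giving an effective lower resistance R2' = R2·R_L/(R2+R_L) = 4.459 kΩ.
Voltage divider with the loaded lower leg: V_out = 36.0 × 4.459/(8.83 + 4.459) = 36.0 × 0.3355 = 12.08 V.

V_out ≈ 12.1 V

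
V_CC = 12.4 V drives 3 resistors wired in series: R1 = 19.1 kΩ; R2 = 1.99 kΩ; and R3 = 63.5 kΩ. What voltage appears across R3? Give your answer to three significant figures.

Series total: ΣR = 19.1 + 1.99 + 63.5 = 84.59 kΩ.
By the voltage-divider rule, V = 12.4 × 63.50/84.59 = 9.308 V.

V ≈ 9.31 V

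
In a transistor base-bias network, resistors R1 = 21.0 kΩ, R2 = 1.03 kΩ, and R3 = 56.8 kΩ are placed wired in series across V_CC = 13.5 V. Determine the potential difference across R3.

Series total: ΣR = 21.0 + 1.03 + 56.8 = 78.83 kΩ.
V = V_CC · R/ΣR = 13.5 × 0.7205 = 9.727 V.

V ≈ 9.73 V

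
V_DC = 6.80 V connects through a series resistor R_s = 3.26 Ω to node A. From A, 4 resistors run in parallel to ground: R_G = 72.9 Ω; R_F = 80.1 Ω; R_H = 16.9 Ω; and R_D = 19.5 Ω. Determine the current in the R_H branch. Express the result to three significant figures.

I ≈ 0.278 A

Combine the parallel branches: R_p = (1/72.9 + 1/80.1 + 1/16.9 + 1/19.5)⁻¹ = 7.318 Ω.
V_A by voltage divider: V_A = 6.80 × 7.318/(3.26 + 7.318) = 4.704 V.
I(R_H) = V_A / R_H = 4.704/16.9 = 0.2784 A.
(Equivalently: I_total = 0.6429 A, then current-divider fraction G_k/ΣG = 0.4330.)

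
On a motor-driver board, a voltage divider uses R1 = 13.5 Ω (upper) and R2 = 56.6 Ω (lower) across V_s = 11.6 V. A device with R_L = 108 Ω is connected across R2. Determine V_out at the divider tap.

First combine the lower leg with the load: R2 ‖ R_L = 37.14 Ω.
Then V_out = V_s · R2'/(R1 + R2') = 11.6 × 37.14/50.64 = 8.507 V.
(Unloaded it would be 9.37 V; the load pulls it down.)

V_out ≈ 8.51 V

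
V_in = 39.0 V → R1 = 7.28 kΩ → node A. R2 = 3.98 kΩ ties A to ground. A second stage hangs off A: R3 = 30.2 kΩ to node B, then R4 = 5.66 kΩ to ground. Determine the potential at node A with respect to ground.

The second stage (R3 + R4 = 35.86 kΩ) loads node A in parallel with R2.
Effective lower resistance at A: R2 ‖ 35.86 = 3.582 kΩ.
First divider: V_A = V_in · 3.582/(7.28 + 3.582) = 12.86 V.

V_A ≈ 12.9 V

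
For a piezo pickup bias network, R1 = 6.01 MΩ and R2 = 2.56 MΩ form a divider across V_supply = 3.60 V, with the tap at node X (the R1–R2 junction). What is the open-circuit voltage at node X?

V_th is the unloaded tap voltage: V_supply · R2/(R1+R2) = 3.60 × 0.2987 = 1.075 V.

V_th ≈ 1.08 V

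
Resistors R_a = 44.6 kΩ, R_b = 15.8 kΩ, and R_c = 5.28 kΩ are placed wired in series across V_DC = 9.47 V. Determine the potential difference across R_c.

Series total: ΣR = 44.6 + 15.8 + 5.28 = 65.68 kΩ.
V = V_DC · R/ΣR = 9.47 × 0.08039 = 0.7613 V.

V ≈ 0.761 V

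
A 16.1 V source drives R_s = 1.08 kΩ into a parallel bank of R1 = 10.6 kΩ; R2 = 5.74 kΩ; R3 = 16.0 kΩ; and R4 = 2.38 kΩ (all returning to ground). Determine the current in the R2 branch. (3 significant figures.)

Combine the parallel branches: R_p = (1/10.6 + 1/5.74 + 1/16.0 + 1/2.38)⁻¹ = 1.331 kΩ.
V_A by voltage divider: V_A = 16.1 × 1.331/(1.08 + 1.331) = 8.889 V.
I(R2) = V_A / R2 = 8.889/5.74 = 1.549 mA.

I ≈ 1.55 mA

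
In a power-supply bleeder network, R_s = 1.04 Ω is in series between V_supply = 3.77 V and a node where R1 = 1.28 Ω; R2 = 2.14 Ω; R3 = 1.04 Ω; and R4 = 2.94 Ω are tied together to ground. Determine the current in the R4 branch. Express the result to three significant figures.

I ≈ 0.351 A

Parallel bank: R_p = 1/(1/1.28 + 1/2.14 + 1/1.04 + 1/2.94) = 0.3921 Ω.
V_A = 3.77 × 0.3921/1.432 = 1.032 V.
I(R4) = V_A / R4 = 1.032/2.94 = 0.3511 A.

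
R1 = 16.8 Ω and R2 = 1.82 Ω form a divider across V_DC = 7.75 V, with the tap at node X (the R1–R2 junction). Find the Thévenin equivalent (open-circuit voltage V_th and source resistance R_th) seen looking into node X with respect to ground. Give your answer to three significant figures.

With X open, the divider is unloaded: V_th = 7.75 × 1.82/18.62 = 0.7575 V.
Looking into X with the source shorted: R_th = R1·R2/(R1+R2) = 16.80 × 1.82/18.62 = 1.642 Ω.

V_th ≈ 0.758 V, R_th ≈ 1.64 Ω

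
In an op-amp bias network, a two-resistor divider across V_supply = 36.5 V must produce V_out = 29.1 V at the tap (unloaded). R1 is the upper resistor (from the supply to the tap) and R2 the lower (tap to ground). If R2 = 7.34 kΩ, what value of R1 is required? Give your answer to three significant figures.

V_out/V_supply = R2/(R1+R2) = 0.7973.
So R1 = R2 · (V_supply/V_out − 1) = 7.34 × (36.5/29.1 − 1) = 7.34 × 0.2543 = 1.867 kΩ.

R1 ≈ 1.87 kΩ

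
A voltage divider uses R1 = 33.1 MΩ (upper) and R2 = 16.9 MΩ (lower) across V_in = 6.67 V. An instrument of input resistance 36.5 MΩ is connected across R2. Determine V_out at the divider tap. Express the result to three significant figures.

R2 ‖ R_L = (16.9 × 36.5)/(16.9 + 36.5) = 11.55 MΩ.
Now apply the divider: V_out = 6.67 × 0.2587 = 1.726 V.
(Unloaded it would be 2.25 V; the load pulls it down.)

V_out ≈ 1.73 V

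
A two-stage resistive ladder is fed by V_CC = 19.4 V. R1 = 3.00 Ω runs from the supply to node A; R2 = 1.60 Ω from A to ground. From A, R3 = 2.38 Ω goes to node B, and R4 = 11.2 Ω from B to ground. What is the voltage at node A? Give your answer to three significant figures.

The second stage (R3 + R4 = 13.58 Ω) loads node A in parallel with R2.
R2 ‖ (R3+R4) = 1.431 Ω.
V_A = 19.4 × 1.431/(3.00 + 1.431) = 6.266 V.

V_A ≈ 6.27 V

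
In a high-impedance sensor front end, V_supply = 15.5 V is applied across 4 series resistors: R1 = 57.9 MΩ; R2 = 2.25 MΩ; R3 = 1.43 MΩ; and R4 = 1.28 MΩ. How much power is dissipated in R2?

P ≈ 0.137 µW

ΣR = 62.86 MΩ → I = 15.5/62.86 = 0.2466 µA.
V(R2) = I·R = 0.5548 V; P = V·I = 0.5548 × 0.2466 = 0.1368 µW.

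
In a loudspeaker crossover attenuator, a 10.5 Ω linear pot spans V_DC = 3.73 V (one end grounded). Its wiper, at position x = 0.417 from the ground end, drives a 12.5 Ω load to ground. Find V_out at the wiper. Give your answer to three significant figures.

V_out ≈ 1.29 V

The pot divides into 6.121 Ω above the wiper and 4.378 Ω below.
Lower segment in parallel with the load: 4.378 ‖ 12.5 = 3.243 Ω.
V_out = 3.73 × 3.243/(6.121 + 3.243) = 1.292 V.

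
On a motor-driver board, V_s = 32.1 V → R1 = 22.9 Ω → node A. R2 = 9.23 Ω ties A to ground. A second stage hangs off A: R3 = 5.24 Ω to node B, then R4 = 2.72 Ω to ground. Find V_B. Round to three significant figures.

Looking into the second stage from A: R3 + R4 = 7.960 Ω appears in parallel with R2.
R2 ‖ (R3+R4) = 4.274 Ω.
V_A = 32.1 × 4.274/(22.9 + 4.274) = 5.049 V.
Then the unloaded second divider: V_B = V_A × R4/(R3+R4) = 5.049 × 0.3417 = 1.725 V.

V_B ≈ 1.73 V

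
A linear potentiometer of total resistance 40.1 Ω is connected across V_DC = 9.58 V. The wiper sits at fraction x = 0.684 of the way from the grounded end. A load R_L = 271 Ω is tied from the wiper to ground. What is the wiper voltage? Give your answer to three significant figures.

Split the track: R_lower = x·R_p = 27.43 Ω, R_upper = (1−x)·R_p = 12.67 Ω.
R_L loads the lower segment: effective lower R = 24.91 Ω.
Loaded-divider output: V_out = 9.58 × 0.6628 = 6.350 V.
(Unloaded: V_out = x·V_DC = 6.55 V.)

V_out ≈ 6.35 V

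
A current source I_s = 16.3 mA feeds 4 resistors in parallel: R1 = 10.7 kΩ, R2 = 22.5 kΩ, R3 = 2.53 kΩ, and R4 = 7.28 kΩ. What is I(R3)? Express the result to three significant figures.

I ≈ 9.61 mA

Conductances: ΣG = 1/10.7 + 1/22.5 + 1/2.53 + 1/7.28 = 0.6705 (1/kΩ).
Current divider: I(R3) = I_s · G_k/ΣG = 16.3 × (0.3953/0.6705) = 16.3 × 0.5895 = 9.608 mA.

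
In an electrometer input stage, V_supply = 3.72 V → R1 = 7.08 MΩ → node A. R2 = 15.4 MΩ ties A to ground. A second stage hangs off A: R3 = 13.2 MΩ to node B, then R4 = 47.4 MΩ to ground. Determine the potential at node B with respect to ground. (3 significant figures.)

Looking into the second stage from A: R3 + R4 = 60.60 MΩ appears in parallel with R2.
R2 ‖ (R3+R4) = 12.28 MΩ.
First divider: V_A = V_supply · 12.28/(7.08 + 12.28) = 2.360 V.
Stage 2 is unloaded, so V_B = V_A · R4/(R3+R4) = 2.360 × 47.4/60.60 = 1.846 V.

V_B ≈ 1.85 V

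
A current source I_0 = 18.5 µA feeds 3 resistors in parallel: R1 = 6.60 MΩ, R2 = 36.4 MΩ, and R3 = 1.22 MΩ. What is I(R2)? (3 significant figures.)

I ≈ 0.509 µA

Total conductance ΣG = 1/6.60 + 1/36.4 + 1/1.22 = 0.9987 (units of 1/MΩ).
Current divider: I(R2) = I_0 · G_k/ΣG = 18.5 × (0.02747/0.9987) = 18.5 × 0.02751 = 0.5089 µA.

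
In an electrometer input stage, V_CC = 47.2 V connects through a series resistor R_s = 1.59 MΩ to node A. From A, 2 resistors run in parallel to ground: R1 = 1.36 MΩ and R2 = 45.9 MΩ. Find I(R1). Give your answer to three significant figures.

Parallel bank: R_p = 1/(1/1.36 + 1/45.9) = 1.321 MΩ.
V_A = 47.2 × 1.321/2.911 = 21.42 V.
Branch current I = V_A/R1 = 21.42/1.36 = 15.75 µA.
(Equivalently: I_total = 16.22 µA, then current-divider fraction G_k/ΣG = 0.9712.)

I ≈ 15.7 µA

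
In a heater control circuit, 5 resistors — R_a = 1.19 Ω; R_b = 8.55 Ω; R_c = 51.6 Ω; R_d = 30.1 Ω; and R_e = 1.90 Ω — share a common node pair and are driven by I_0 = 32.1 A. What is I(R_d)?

Total conductance ΣG = 1/1.19 + 1/8.55 + 1/51.6 + 1/30.1 + 1/1.90 = 1.536 (units of 1/Ω).
By the current-divider rule, I = I_0 · G_k/ΣG = 32.1 × 0.02163 = 0.6942 A.

I ≈ 0.694 A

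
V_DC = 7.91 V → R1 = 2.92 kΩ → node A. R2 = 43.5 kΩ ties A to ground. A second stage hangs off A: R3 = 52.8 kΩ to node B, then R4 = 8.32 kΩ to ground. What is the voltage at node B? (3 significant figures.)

V_B ≈ 0.966 V

Node A sees R2 in parallel with the series input of stage 2, R3 + R4 = 61.12 kΩ.
Effective lower resistance at A: R2 ‖ 61.12 = 25.41 kΩ.
First divider: V_A = V_DC · 25.41/(2.92 + 25.41) = 7.095 V.
V_B = V_A × 0.1361 = 0.9658 V.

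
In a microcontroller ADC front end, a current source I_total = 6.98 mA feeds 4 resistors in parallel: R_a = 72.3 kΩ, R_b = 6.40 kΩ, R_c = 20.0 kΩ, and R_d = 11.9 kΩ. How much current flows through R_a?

ΣG = 1/72.3 + 1/6.40 + 1/20.0 + 1/11.9 = 0.3041.
R_a takes the fraction G_k/ΣG = 0.01383/0.3041 = 0.04548, so I = 6.98 × 0.04548 = 0.3175 mA.

I ≈ 0.317 mA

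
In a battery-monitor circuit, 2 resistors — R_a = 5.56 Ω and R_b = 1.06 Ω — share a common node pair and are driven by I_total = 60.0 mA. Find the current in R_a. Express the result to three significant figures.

I ≈ 9.61 mA

Two-branch current divider: I_k = I_total · R_other/(R_1 + R_2).
I(R_a) = 60.0 × 1.06/(5.56 + 1.06) = 60.0 × 0.1601 = 9.607 mA.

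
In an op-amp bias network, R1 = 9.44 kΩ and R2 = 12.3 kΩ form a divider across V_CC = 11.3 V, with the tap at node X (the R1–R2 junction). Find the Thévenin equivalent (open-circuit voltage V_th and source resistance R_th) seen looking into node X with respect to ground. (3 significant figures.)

V_th ≈ 6.39 V, R_th ≈ 5.34 kΩ

Open-circuit (no load on X): V_th = V_CC · R2/(R1 + R2) = 11.3 × 12.3/(9.440 + 12.3) = 6.393 V.
With V_CC suppressed (replaced by a short), R_th = R1 ‖ R2 = (9.440 × 12.3)/(9.440 + 12.3) = 5.341 kΩ.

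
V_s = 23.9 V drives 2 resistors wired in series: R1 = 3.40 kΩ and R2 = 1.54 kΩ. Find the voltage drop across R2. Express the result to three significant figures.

V ≈ 7.45 V

ΣR = 3.40 + 1.54 = 4.940 kΩ.
V = V_s · R/ΣR = 23.9 × 0.3117 = 7.451 V.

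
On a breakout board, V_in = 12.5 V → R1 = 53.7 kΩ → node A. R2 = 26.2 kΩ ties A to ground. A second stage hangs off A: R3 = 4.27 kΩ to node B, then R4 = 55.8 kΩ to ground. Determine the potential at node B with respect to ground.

The second stage (R3 + R4 = 60.07 kΩ) loads node A in parallel with R2.
Effective lower resistance at A: R2 ‖ 60.07 = 18.24 kΩ.
So V_A = 12.5 × 0.2536 = 3.170 V.
Then the unloaded second divider: V_B = V_A × R4/(R3+R4) = 3.170 × 0.9289 = 2.944 V.

V_B ≈ 2.94 V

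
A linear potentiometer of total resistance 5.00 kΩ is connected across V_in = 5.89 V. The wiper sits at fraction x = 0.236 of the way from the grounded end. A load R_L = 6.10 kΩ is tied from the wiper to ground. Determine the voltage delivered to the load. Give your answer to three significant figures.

V_out ≈ 1.21 V

Split the track: R_lower = x·R_p = 1.180 kΩ, R_upper = (1−x)·R_p = 3.820 kΩ.
R_L loads the lower segment: effective lower R = 0.9887 kΩ.
V_out = 5.89 × 0.9887/(3.820 + 0.9887) = 1.211 V.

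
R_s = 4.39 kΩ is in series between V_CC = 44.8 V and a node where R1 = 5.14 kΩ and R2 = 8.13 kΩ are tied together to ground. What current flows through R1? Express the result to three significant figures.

I ≈ 3.64 mA

Parallel bank: R_p = 1/(1/5.14 + 1/8.13) = 3.149 kΩ.
Node voltage V_A = V_CC · R_p/(R_s + R_p) = 44.8 × 0.4177 = 18.71 V.
I(R1) = V_A / R1 = 18.71/5.14 = 3.641 mA.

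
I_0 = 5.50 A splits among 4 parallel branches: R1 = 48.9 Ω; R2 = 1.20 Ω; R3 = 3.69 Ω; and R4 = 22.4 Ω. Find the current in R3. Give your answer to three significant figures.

I ≈ 1.27 A

Conductances: ΣG = 1/48.9 + 1/1.20 + 1/3.69 + 1/22.4 = 1.169 (1/Ω).
Current divider: I(R3) = I_0 · G_k/ΣG = 5.50 × (0.2710/1.169) = 5.50 × 0.2317 = 1.275 A.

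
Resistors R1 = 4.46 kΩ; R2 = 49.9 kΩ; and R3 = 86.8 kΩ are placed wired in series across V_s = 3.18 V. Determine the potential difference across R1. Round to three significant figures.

Total series resistance ΣR = 4.46 + 49.9 + 86.8 = 141.2 kΩ.
V = V_s · R/ΣR = 3.18 × 0.03160 = 0.1005 V.

V ≈ 0.100 V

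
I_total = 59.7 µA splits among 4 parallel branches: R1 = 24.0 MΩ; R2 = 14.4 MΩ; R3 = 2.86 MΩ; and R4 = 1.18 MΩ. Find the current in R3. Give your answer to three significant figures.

I ≈ 16.0 µA

Total conductance ΣG = 1/24.0 + 1/14.4 + 1/2.86 + 1/1.18 = 1.308 (units of 1/MΩ).
By the current-divider rule, I = I_total · G_k/ΣG = 59.7 × 0.2673 = 15.96 µA.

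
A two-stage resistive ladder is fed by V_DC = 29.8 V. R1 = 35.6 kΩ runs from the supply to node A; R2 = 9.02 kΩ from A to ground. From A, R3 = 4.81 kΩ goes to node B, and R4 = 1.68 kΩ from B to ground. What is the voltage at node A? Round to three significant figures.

V_A ≈ 2.86 V

Looking into the second stage from A: R3 + R4 = 6.490 kΩ appears in parallel with R2.
Effective lower resistance at A: R2 ‖ 6.490 = 3.774 kΩ.
V_A = 29.8 × 3.774/(35.6 + 3.774) = 2.857 V.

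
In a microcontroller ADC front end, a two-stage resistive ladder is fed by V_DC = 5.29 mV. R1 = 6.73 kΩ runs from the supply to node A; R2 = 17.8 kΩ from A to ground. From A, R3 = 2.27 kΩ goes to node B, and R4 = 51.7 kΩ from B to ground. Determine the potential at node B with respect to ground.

The second stage (R3 + R4 = 53.97 kΩ) loads node A in parallel with R2.
R2 ‖ (R3+R4) = 13.39 kΩ.
First divider: V_A = V_DC · 13.39/(6.73 + 13.39) = 3.520 mV.
V_B = V_A × 0.9579 = 3.372 mV.

V_B ≈ 3.37 mV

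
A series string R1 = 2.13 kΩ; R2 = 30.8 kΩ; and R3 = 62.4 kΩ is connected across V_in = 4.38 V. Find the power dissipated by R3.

ΣR = 95.33 kΩ → I = 4.38/95.33 = 0.04595 mA.
V(R3) = I·R = 2.867 V; P = V·I = 2.867 × 0.04595 = 0.1317 mW.

P ≈ 0.132 mW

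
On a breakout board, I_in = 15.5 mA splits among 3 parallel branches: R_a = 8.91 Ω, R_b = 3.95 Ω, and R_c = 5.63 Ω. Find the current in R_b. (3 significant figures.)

Total conductance ΣG = 1/8.91 + 1/3.95 + 1/5.63 = 0.5430 (units of 1/Ω).
Current divider: I(R_b) = I_in · G_k/ΣG = 15.5 × (0.2532/0.5430) = 15.5 × 0.4662 = 7.226 mA.

I ≈ 7.23 mA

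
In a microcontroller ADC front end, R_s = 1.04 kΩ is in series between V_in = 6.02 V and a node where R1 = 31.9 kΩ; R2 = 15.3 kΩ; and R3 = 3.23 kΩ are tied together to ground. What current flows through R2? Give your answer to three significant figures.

Parallel bank: R_p = 1/(1/31.9 + 1/15.3 + 1/3.23) = 2.461 kΩ.
V_A = 6.02 × 2.461/3.501 = 4.232 V.
Branch current I = V_A/R2 = 4.232/15.3 = 0.2766 mA.

I ≈ 0.277 mA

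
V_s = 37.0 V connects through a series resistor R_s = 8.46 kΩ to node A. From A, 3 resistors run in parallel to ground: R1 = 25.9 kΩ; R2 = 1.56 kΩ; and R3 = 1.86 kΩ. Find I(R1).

Equivalent of the parallel group: R_p = 0.8215 kΩ.
V_A by voltage divider: V_A = 37.0 × 0.8215/(8.46 + 0.8215) = 3.275 V.
Branch current I = V_A/R1 = 3.275/25.9 = 0.1264 mA.

I ≈ 0.126 mA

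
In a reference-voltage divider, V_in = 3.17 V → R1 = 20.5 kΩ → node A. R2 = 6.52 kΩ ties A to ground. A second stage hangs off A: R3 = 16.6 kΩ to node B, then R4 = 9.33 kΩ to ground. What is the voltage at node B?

Looking into the second stage from A: R3 + R4 = 25.93 kΩ appears in parallel with R2.
R2 ‖ (R3+R4) = 5.210 kΩ.
V_A = 3.17 × 5.210/(20.5 + 5.210) = 0.6424 V.
Then the unloaded second divider: V_B = V_A × R4/(R3+R4) = 0.6424 × 0.3598 = 0.2311 V.

V_B ≈ 0.231 V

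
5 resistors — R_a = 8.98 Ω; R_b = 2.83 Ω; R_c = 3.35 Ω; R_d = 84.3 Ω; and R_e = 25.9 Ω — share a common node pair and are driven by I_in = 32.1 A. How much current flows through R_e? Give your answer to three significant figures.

I ≈ 1.52 A

Conductances: ΣG = 1/8.98 + 1/2.83 + 1/3.35 + 1/84.3 + 1/25.9 = 0.8137 (1/Ω).
R_e takes the fraction G_k/ΣG = 0.03861/0.8137 = 0.04745, so I = 32.1 × 0.04745 = 1.523 A.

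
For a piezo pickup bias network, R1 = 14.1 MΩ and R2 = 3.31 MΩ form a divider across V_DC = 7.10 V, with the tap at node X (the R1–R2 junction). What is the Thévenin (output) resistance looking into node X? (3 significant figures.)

R_th ≈ 2.68 MΩ

Zeroing V_DC shorts the top of R1 to ground, so R_th = R1 ‖ R2 = 2.681 MΩ.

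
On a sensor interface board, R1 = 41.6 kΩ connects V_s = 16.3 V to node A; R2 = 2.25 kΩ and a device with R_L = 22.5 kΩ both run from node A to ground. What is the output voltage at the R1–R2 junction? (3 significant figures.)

V_out ≈ 0.764 V

The load sits in parallel with R2, giving an effective lower resistance R2' = R2·R_L/(R2+R_L) = 2.045 kΩ.
Now apply the divider: V_out = 16.3 × 0.04687 = 0.7639 V.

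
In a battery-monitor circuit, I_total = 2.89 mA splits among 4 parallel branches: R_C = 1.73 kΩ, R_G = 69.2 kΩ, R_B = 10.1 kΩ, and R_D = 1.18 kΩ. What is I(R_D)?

Total conductance ΣG = 1/1.73 + 1/69.2 + 1/10.1 + 1/1.18 = 1.539 (units of 1/kΩ).
Current divider: I(R_D) = I_total · G_k/ΣG = 2.89 × (0.8475/1.539) = 2.89 × 0.5507 = 1.591 mA.

I ≈ 1.59 mA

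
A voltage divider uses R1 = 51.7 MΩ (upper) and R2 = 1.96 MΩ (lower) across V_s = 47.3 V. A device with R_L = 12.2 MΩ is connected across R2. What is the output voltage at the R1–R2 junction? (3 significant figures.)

R2 ‖ R_L = (1.96 × 12.2)/(1.96 + 12.2) = 1.689 MΩ.
Voltage divider with the loaded lower leg: V_out = 47.3 × 1.689/(51.7 + 1.689) = 47.3 × 0.03163 = 1.496 V.

V_out ≈ 1.50 V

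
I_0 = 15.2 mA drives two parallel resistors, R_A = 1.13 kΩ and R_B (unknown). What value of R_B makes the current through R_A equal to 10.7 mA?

R_B ≈ 2.69 kΩ

Two-branch current divider: I_A = I_0 · R_B/(R_A + R_B).
With f = 0.7039, R_B = R_A · f/(1−f) = 1.13 × 2.378 = 2.687 kΩ.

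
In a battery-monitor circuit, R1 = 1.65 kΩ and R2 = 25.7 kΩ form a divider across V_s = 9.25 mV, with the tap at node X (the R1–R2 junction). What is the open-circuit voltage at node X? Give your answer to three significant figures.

Open-circuit (no load on X): V_th = V_s · R2/(R1 + R2) = 9.25 × 25.7/(1.650 + 25.7) = 8.692 mV.

V_th ≈ 8.69 mV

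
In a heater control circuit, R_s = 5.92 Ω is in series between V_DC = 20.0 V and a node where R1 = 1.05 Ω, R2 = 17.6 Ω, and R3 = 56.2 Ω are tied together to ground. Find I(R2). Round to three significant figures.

I ≈ 0.161 A

Equivalent of the parallel group: R_p = 0.9737 Ω.
V_A = 20.0 × 0.9737/6.894 = 2.825 V.
I(R2) = V_A / R2 = 2.825/17.6 = 0.1605 A.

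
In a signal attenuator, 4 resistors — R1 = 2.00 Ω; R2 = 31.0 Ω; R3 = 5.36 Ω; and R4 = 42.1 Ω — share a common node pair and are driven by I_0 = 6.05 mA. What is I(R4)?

I ≈ 0.194 mA

ΣG = 1/2.00 + 1/31.0 + 1/5.36 + 1/42.1 = 0.7426.
Current divider: I(R4) = I_0 · G_k/ΣG = 6.05 × (0.02375/0.7426) = 6.05 × 0.03199 = 0.1935 mA.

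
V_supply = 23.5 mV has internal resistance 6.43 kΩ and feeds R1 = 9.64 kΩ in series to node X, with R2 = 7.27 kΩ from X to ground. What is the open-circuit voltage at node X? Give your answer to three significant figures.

R1' = 6.43 + 9.64 = 16.07 kΩ (source resistance + R1).
With X open, the divider is unloaded: V_th = 23.5 × 7.27/23.34 = 7.320 mV.

V_th ≈ 7.32 mV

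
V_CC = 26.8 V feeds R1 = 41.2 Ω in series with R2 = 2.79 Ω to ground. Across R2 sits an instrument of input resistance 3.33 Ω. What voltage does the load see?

V_out ≈ 0.952 V

First combine the lower leg with the load: R2 ‖ R_L = 1.518 Ω.
Voltage divider with the loaded lower leg: V_out = 26.8 × 1.518/(41.2 + 1.518) = 26.8 × 0.03554 = 0.9524 V.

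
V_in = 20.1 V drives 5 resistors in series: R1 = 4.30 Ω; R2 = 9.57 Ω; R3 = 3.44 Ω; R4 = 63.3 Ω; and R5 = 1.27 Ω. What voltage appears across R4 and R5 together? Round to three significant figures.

Series total: ΣR = 4.30 + 9.57 + 3.44 + 63.3 + 1.27 = 81.88 Ω.
R_{R4..R5} = 63.3 + 1.27 = 64.57 Ω.
Voltage divider: V = V_in · (64.57 / 81.88) = 20.1 × 0.7886 = 15.85 V.

V ≈ 15.9 V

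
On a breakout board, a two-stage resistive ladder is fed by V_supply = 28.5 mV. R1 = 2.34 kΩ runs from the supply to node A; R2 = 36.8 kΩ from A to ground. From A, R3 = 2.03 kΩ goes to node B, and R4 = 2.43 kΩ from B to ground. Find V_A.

V_A ≈ 17.9 mV

The second stage (R3 + R4 = 4.460 kΩ) loads node A in parallel with R2.
R2 ‖ (R3+R4) = 3.978 kΩ.
V_A = 28.5 × 3.978/(2.34 + 3.978) = 17.94 mV.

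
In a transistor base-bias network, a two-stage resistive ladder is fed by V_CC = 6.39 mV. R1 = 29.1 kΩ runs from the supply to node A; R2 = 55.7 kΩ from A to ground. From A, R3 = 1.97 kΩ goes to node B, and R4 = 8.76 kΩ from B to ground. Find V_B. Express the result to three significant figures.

Looking into the second stage from A: R3 + R4 = 10.73 kΩ appears in parallel with R2.
Effective lower resistance at A: R2 ‖ 10.73 = 8.997 kΩ.
So V_A = 6.39 × 0.2362 = 1.509 mV.
V_B = V_A × 0.8164 = 1.232 mV.

V_B ≈ 1.23 mV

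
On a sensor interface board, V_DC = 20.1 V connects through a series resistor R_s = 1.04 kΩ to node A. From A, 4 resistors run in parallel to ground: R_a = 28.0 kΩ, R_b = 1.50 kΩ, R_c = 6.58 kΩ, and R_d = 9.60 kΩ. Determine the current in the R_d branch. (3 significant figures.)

Combine the parallel branches: R_p = (1/28.0 + 1/1.50 + 1/6.58 + 1/9.60)⁻¹ = 1.043 kΩ.
V_A by voltage divider: V_A = 20.1 × 1.043/(1.04 + 1.043) = 10.07 V.
I(R_d) = V_A / R_d = 10.07/9.60 = 1.049 mA.
(Equivalently: I_total = 9.648 mA, then current-divider fraction G_k/ΣG = 0.1087.)

I ≈ 1.05 mA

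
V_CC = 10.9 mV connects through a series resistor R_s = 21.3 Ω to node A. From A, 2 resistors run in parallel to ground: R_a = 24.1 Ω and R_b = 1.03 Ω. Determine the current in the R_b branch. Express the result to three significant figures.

I ≈ 0.469 mA

Equivalent of the parallel group: R_p = 0.9878 Ω.
V_A = 10.9 × 0.9878/22.29 = 0.4831 mV.
I(R_b) = V_A / R_b = 0.4831/1.03 = 0.4690 mA.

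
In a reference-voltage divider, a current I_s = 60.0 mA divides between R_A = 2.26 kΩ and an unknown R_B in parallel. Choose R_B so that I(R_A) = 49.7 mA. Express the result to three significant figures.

R_B ≈ 10.9 kΩ

The fraction through R_A equals R_B/(R_A+R_B).
With f = 0.8283, R_B = R_A · f/(1−f) = 2.26 × 4.825 = 10.91 kΩ.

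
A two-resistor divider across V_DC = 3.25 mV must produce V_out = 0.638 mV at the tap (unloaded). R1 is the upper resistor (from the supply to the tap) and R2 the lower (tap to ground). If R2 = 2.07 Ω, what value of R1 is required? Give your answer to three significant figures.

R1 ≈ 8.47 Ω

The divider ratio is R2/(R1+R2) = 0.638/3.25 = 0.1963.
So R1 = R2 · (V_DC/V_out − 1) = 2.07 × (3.25/0.638 − 1) = 2.07 × 4.094 = 8.475 Ω.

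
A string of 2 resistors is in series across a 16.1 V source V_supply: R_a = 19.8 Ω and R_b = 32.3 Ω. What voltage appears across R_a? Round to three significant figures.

Series total: ΣR = 19.8 + 32.3 = 52.10 Ω.
Voltage divider: V = V_supply · (19.80 / 52.10) = 16.1 × 0.3800 = 6.119 V.

V ≈ 6.12 V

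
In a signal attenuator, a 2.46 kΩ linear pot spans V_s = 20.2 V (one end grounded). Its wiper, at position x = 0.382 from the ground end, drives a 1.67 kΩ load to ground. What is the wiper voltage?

V_out ≈ 5.73 V

Lower segment x·R_p = 0.9397 kΩ; upper segment (1−x)·R_p = 1.520 kΩ.
(x·R_p) ‖ R_L = 0.6013 kΩ.
V_out = 20.2 × 0.6013/(1.520 + 0.6013) = 5.725 V.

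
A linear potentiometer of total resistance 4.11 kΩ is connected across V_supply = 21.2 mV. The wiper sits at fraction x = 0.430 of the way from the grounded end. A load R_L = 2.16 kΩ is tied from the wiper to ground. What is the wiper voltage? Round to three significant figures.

Lower segment x·R_p = 1.767 kΩ; upper segment (1−x)·R_p = 2.343 kΩ.
(x·R_p) ‖ R_L = 0.9720 kΩ.
V_out = 21.2 × 0.9720/(2.343 + 0.9720) = 6.217 mV.

V_out ≈ 6.22 mV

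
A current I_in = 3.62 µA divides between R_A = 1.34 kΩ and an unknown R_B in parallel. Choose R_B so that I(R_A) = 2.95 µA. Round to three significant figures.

R_B ≈ 5.90 kΩ

In a two-way split, I_A/I_in = R_B/(R_A + R_B).
With f = 0.8149, R_B = R_A · f/(1−f) = 1.34 × 4.403 = 5.900 kΩ.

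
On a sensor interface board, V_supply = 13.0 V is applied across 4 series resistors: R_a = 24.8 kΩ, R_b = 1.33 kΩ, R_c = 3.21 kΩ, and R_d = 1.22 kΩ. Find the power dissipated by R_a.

P ≈ 4.49 mW

Series current I = V_supply/ΣR = 13.0/30.56 = 0.4254 mA.
V(R_a) = I·R = 10.55 V; P = V·I = 10.55 × 0.4254 = 4.488 mW.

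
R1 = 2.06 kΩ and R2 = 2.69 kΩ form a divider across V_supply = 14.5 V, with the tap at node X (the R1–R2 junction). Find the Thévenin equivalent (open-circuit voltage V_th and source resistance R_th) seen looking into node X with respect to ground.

Open-circuit (no load on X): V_th = V_supply · R2/(R1 + R2) = 14.5 × 2.69/(2.060 + 2.69) = 8.212 V.
Looking into X with the source shorted: R_th = R1·R2/(R1+R2) = 2.060 × 2.69/4.750 = 1.167 kΩ.

V_th ≈ 8.21 V, R_th ≈ 1.17 kΩ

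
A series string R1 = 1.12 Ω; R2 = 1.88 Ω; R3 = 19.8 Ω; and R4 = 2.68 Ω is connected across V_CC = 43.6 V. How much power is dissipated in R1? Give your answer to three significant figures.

ΣR = 25.48 Ω → I = 43.6/25.48 = 1.711 A.
V(R1) = I·R = 1.916 V; P = V·I = 1.916 × 1.711 = 3.279 W.

P ≈ 3.28 W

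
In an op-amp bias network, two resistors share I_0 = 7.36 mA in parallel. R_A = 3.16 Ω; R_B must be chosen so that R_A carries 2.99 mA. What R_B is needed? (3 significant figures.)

R_B ≈ 2.16 Ω

In a two-way split, I_A/I_0 = R_B/(R_A + R_B).
With f = 0.4062, R_B = R_A · f/(1−f) = 3.16 × 0.6842 = 2.162 Ω.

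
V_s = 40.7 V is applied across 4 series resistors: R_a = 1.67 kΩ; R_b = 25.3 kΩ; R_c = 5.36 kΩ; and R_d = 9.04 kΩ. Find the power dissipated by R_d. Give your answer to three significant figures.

ΣR = 41.37 kΩ → I = 40.7/41.37 = 0.9838 mA.
V(R_d) = I·R = 8.894 V; P = V·I = 8.894 × 0.9838 = 8.750 mW.

P ≈ 8.75 mW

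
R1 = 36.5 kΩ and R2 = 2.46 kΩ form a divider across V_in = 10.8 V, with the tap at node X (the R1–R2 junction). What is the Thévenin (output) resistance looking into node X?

Looking into X with the source shorted: R_th = R1·R2/(R1+R2) = 36.50 × 2.46/38.96 = 2.305 kΩ.

R_th ≈ 2.30 kΩ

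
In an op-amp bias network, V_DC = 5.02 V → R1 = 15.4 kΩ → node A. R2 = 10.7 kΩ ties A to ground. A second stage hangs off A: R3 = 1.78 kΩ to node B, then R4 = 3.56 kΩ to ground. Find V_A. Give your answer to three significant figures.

V_A ≈ 0.943 V

The second stage (R3 + R4 = 5.340 kΩ) loads node A in parallel with R2.
R2 ‖ (R3+R4) = 3.562 kΩ.
So V_A = 5.02 × 0.1879 = 0.9431 V.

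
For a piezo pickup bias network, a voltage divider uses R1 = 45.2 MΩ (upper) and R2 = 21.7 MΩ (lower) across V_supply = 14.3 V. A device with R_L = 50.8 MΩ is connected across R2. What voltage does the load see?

First combine the lower leg with the load: R2 ‖ R_L = 15.20 MΩ.
Then V_out = V_supply · R2'/(R1 + R2') = 14.3 × 15.20/60.40 = 3.600 V.
(Unloaded it would be 4.64 V; the load pulls it down.)

V_out ≈ 3.60 V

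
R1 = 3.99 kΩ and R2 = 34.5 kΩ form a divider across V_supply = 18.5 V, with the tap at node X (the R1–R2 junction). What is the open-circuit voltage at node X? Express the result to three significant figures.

V_th is the unloaded tap voltage: V_supply · R2/(R1+R2) = 18.5 × 0.8963 = 16.58 V.

V_th ≈ 16.6 V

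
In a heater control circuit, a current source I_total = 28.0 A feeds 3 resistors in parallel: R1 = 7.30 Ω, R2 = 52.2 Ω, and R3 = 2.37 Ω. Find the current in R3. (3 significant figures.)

Total conductance ΣG = 1/7.30 + 1/52.2 + 1/2.37 = 0.5781 (units of 1/Ω).
By the current-divider rule, I = I_total · G_k/ΣG = 28.0 × 0.7299 = 20.44 A.

I ≈ 20.4 A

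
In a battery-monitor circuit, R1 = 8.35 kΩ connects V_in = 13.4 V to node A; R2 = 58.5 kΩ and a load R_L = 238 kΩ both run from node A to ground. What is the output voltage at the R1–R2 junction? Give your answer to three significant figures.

First combine the lower leg with the load: R2 ‖ R_L = 46.96 kΩ.
Voltage divider with the loaded lower leg: V_out = 13.4 × 46.96/(8.35 + 46.96) = 13.4 × 0.8490 = 11.38 V.

V_out ≈ 11.4 V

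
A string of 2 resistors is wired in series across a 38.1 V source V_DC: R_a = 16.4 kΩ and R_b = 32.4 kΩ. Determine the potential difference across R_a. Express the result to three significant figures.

V ≈ 12.8 V

ΣR = 16.4 + 32.4 = 48.80 kΩ.
By the voltage-divider rule, V = 38.1 × 16.40/48.80 = 12.80 V.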